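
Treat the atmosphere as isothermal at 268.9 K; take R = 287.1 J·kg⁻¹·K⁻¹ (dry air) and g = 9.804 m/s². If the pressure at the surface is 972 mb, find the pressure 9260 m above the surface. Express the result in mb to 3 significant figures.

P ≈ 300 mb

Scale height: H = RT/g = 287.1 × 268.9 / 9.804 = 7874.5 m.
Barometric formula: P = P₀ exp(−z/H).
z/H = 9260.0/7874.5 = 1.1759; exp(−1.1759) = 0.30854.
P = 972 × 0.30854 = 299.90 mb.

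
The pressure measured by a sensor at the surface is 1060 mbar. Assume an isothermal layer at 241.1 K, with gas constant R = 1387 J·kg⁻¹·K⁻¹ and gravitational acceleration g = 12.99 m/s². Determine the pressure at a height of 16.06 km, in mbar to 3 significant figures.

Scale height: H = RT/g = 1387 × 241.1 / 12.99 = 25743 m.
Barometric formula: P = P₀ exp(−z/H).
z/H = 16060/25743 = 0.62386; exp(−0.62386) = 0.53587.
P = 1060 × 0.53587 = 568.02 mbar.

P ≈ 568 mbar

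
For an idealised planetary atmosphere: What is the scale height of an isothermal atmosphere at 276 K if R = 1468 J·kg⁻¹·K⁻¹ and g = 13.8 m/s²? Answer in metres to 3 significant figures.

The scale height of an isothermal atmosphere is H = RT/g.
H = 1468 × 276 / 13.8 = 405170/13.8 = 29360 m.

H ≈ 29400 m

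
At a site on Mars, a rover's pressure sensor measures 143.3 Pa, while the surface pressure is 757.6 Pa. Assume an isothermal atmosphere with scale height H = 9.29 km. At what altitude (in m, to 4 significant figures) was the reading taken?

Invert the barometric formula: z = H ln(P₀/P).
P₀/P = 757.6/143.3 = 5.2868; ln(5.2868) = 1.6652.
z = 9290.0 × 1.6652 = 15470 m.

z ≈ 15470 m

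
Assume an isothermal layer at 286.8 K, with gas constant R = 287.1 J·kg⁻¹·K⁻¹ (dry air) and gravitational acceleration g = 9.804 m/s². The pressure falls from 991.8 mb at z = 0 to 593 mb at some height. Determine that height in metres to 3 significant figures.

z ≈ 4320 m

Scale height: H = RT/g = 287.1 × 286.8 / 9.804 = 8398.6 m.
Invert the barometric formula: z = H ln(P₀/P).
P₀/P = 991.8/593 = 1.6725; ln(1.6725) = 0.51432.
z = 8398.6 × 0.51432 = 4319.6 m.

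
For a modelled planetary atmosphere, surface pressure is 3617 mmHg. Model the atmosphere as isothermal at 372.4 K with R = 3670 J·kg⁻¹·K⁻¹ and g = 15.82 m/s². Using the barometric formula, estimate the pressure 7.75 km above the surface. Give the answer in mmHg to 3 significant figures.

P ≈ 3310 mmHg

Scale height: H = RT/g = 3670 × 372.4 / 15.82 = 86391 m.
Barometric formula: P = P₀ exp(−z/H).
z/H = 7750.0/86391 = 0.089708; exp(−0.089708) = 0.91420.
P = 3617 × 0.91420 = 3306.7 mmHg.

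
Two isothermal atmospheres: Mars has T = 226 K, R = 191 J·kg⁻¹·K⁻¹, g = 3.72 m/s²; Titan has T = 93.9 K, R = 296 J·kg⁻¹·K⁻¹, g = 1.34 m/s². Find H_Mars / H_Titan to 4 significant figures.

H = RT/g for each body.
H_Mars = 191 × 226 / 3.72 = 11604 m.
H_Titan = 296 × 93.9 / 1.34 = 20742 m.
H_Mars/H_Titan = 11604/20742 = 0.55944.

H_Mars/H_Titan ≈ 0.5594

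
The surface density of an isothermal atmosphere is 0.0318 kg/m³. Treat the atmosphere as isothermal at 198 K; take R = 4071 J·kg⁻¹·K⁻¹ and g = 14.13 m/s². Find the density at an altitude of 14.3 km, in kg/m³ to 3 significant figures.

ρ ≈ 0.0247 kg/m³

Scale height: H = RT/g = 4071 × 198 / 14.13 = 57046 m.
In an isothermal atmosphere, density decays like pressure: ρ = ρ₀ exp(−z/H).
z/H = 14300/57046 = 0.25067; exp(−0.25067) = 0.77828.
ρ = 0.0318 × 0.77828 = 0.024749 kg/m³.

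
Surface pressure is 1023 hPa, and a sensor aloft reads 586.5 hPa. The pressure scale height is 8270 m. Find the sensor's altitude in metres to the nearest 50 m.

z ≈ 4600 m

Invert the barometric formula: z = H ln(P₀/P).
P₀/P = 1023/586.5 = 1.7442; ln(1.7442) = 0.55630.
z = 8270.0 × 0.55630 = 4600.6 m.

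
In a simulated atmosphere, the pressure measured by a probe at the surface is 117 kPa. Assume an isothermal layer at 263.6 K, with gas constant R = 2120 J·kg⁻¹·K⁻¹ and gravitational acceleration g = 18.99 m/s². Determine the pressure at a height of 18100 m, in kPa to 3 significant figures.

Scale height: H = RT/g = 2120 × 263.6 / 18.99 = 29428 m.
Barometric formula: P = P₀ exp(−z/H).
z/H = 18100/29428 = 0.61506; exp(−0.61506) = 0.54061.
P = 117 × 0.54061 = 63.251 kPa.

P ≈ 63.3 kPa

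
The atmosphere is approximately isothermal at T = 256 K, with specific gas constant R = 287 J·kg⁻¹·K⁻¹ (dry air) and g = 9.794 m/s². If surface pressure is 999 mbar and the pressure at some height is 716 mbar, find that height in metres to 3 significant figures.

Scale height: H = RT/g = 287 × 256 / 9.794 = 7501.7 m.
Invert the barometric formula: z = H ln(P₀/P).
P₀/P = 999/716 = 1.3953; ln(1.3953) = 0.33311.
z = 7501.7 × 0.33311 = 2498.9 m.

z ≈ 2500 m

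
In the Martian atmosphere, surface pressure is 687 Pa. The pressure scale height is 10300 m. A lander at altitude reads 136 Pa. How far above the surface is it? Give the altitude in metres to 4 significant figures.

Invert the barometric formula: z = H ln(P₀/P).
P₀/P = 687/136 = 5.0515; ln(5.0515) = 1.6197.
z = 10300 × 1.6197 = 16683 m.

z ≈ 16680 m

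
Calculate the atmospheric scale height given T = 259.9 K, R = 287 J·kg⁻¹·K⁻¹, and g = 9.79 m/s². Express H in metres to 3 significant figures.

The scale height of an isothermal atmosphere is H = RT/g.
H = 287 × 259.9 / 9.79 = 74591/9.79 = 7619.1 m.

H ≈ 7620 m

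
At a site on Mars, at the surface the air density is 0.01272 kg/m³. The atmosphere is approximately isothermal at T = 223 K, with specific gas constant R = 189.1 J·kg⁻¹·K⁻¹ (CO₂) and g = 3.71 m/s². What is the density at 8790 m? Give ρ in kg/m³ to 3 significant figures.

ρ ≈ 0.00587 kg/m³

Scale height: H = RT/g = 189.1 × 223 / 3.71 = 11366 m.
In an isothermal atmosphere, density decays like pressure: ρ = ρ₀ exp(−z/H).
z/H = 8790.0/11366 = 0.77336; exp(−0.77336) = 0.46146.
ρ = 0.01272 × 0.46146 = 0.0058698 kg/m³.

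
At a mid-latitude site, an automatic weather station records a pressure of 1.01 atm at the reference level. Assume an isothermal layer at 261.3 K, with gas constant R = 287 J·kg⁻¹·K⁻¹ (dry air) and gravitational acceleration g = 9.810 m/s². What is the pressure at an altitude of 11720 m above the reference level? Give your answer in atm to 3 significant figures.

Scale height: H = RT/g = 287 × 261.3 / 9.810 = 7644.6 m.
Barometric formula: P = P₀ exp(−z/H).
z/H = 11720/7644.6 = 1.5331; exp(−1.5331) = 0.21587.
P = 1.01 × 0.21587 = 0.21803 atm.

P ≈ 0.218 atm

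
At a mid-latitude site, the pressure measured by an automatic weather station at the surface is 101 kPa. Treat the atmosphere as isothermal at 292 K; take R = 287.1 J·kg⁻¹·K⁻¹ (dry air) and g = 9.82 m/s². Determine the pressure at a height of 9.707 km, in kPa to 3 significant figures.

P ≈ 32.4 kPa

Scale height: H = RT/g = 287.1 × 292 / 9.82 = 8537.0 m.
Barometric formula: P = P₀ exp(−z/H).
z/H = 9707.0/8537.0 = 1.1371; exp(−1.1371) = 0.32075.
P = 101 × 0.32075 = 32.396 kPa.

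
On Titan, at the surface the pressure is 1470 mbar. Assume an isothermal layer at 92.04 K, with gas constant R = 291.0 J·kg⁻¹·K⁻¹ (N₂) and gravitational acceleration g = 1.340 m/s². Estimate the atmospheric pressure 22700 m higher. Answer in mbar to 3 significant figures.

P ≈ 472 mbar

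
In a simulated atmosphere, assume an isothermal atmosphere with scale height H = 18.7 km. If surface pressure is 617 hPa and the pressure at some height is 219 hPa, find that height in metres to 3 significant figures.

z ≈ 19400 m

Invert the barometric formula: z = H ln(P₀/P).
P₀/P = 617/219 = 2.8174; ln(2.8174) = 1.0358.
z = 18700 × 1.0358 = 19369 m.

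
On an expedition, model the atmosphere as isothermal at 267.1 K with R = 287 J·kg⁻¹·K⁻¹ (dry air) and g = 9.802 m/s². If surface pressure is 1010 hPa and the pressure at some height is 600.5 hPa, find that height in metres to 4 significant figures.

Scale height: H = RT/g = 287 × 267.1 / 9.802 = 7820.6 m.
Invert the barometric formula: z = H ln(P₀/P).
P₀/P = 1010/600.5 = 1.6819; ln(1.6819) = 0.51992.
z = 7820.6 × 0.51992 = 4066.1 m.

z ≈ 4066 m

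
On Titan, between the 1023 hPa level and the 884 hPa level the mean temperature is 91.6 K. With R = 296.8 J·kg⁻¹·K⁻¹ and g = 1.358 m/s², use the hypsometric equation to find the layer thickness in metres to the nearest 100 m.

Δz ≈ 2900 m

Hypsometric equation: Δz = (R T̄/g) ln(P₁/P₂).
R T̄/g = 296.8 × 91.6 / 1.358 = 20020 m.
ln(1023/884) = ln(1.1572) = 0.14600.
Δz = 20020 × 0.14600 = 2922.9 m.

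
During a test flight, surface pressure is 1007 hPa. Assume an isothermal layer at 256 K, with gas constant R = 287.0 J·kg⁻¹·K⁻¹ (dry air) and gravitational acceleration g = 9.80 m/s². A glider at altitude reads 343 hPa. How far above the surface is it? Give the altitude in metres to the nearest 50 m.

z ≈ 8050 m

Scale height: H = RT/g = 287.0 × 256 / 9.80 = 7497.1 m.
Invert the barometric formula: z = H ln(P₀/P).
P₀/P = 1007/343 = 2.9359; ln(2.9359) = 1.0770.
z = 7497.1 × 1.0770 = 8074.4 m.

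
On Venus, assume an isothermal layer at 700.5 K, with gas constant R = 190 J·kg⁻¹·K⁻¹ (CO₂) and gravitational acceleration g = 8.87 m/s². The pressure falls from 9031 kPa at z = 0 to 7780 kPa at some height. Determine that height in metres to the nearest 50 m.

z ≈ 2250 m

Scale height: H = RT/g = 190 × 700.5 / 8.87 = 15005 m.
Invert the barometric formula: z = H ln(P₀/P).
P₀/P = 9031/7780 = 1.1608; ln(1.1608) = 0.14911.
z = 15005 × 0.14911 = 2237.4 m.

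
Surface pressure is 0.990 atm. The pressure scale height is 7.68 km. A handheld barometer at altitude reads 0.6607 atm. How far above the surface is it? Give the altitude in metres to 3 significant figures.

Invert the barometric formula: z = H ln(P₀/P).
P₀/P = 0.990/0.6607 = 1.4984; ln(1.4984) = 0.40440.
z = 7680.0 × 0.40440 = 3105.8 m.

z ≈ 3110 m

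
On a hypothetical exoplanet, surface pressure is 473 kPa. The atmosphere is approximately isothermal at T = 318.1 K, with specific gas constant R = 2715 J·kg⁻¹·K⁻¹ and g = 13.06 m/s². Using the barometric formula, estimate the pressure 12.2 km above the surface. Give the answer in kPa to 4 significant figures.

P ≈ 393.3 kPa

Scale height: H = RT/g = 2715 × 318.1 / 13.06 = 66129 m.
Barometric formula: P = P₀ exp(−z/H).
z/H = 12200/66129 = 0.18449; exp(−0.18449) = 0.83153.
P = 473 × 0.83153 = 393.31 kPa.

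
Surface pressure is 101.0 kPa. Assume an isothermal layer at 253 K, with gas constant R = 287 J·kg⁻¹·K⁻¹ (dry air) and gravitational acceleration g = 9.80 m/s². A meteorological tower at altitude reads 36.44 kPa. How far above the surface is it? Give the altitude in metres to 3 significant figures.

z ≈ 7550 m

Scale height: H = RT/g = 287 × 253 / 9.80 = 7409.3 m.
Invert the barometric formula: z = H ln(P₀/P).
P₀/P = 101.0/36.44 = 2.7717; ln(2.7717) = 1.0195.
z = 7409.3 × 1.0195 = 7553.8 m.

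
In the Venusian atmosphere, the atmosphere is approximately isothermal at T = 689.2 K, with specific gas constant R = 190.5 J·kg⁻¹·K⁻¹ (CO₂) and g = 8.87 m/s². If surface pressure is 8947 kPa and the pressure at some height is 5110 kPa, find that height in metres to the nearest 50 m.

z ≈ 8300 m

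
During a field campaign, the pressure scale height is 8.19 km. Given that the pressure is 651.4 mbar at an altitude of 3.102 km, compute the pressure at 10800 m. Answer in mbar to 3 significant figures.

Between two levels, P₂ = P₁ exp(−Δz/H) with Δz = z₂ − z₁.
Δz = 10800 − 3102.0 = 7698.0 m; Δz/H = 7698.0/8190.0 = 0.93993.
P₂ = 651.4 × exp(−0.93993) = 651.4 × 0.39066 = 254.48 mbar.

P ≈ 254 mbar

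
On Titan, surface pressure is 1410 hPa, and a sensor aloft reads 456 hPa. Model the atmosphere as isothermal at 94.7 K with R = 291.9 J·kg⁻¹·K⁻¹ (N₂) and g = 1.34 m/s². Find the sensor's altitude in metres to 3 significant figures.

Scale height: H = RT/g = 291.9 × 94.7 / 1.34 = 20629 m.
Invert the barometric formula: z = H ln(P₀/P).
P₀/P = 1410/456 = 3.0921; ln(3.0921) = 1.1289.
z = 20629 × 1.1289 = 23288 m.

z ≈ 23300 m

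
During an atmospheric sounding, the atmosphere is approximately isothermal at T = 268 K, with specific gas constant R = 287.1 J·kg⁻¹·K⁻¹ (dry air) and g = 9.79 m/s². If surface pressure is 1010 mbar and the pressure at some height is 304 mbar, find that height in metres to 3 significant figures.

z ≈ 9440 m

Scale height: H = RT/g = 287.1 × 268 / 9.79 = 7859.3 m.
Invert the barometric formula: z = H ln(P₀/P).
P₀/P = 1010/304 = 3.3224; ln(3.3224) = 1.2007.
z = 7859.3 × 1.2007 = 9436.7 m.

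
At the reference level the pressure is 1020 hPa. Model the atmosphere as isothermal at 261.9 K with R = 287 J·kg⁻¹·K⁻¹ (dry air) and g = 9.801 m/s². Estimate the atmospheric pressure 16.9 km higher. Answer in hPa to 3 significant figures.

P ≈ 113 hPa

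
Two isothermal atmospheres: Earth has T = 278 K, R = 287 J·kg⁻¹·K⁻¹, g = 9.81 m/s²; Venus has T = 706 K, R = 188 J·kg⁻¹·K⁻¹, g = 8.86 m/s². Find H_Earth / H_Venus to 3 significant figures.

H = RT/g for each body.
H_Earth = 287 × 278 / 9.81 = 8133.1 m.
H_Venus = 188 × 706 / 8.86 = 14981 m.
H_Earth/H_Venus = 8133.1/14981 = 0.54289.

H_Earth/H_Venus ≈ 0.543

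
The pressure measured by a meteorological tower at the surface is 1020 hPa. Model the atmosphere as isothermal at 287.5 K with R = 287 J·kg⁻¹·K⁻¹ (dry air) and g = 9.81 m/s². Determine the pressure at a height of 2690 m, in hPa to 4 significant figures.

P ≈ 740.8 hPa

Scale height: H = RT/g = 287 × 287.5 / 9.81 = 8411.1 m.
Barometric formula: P = P₀ exp(−z/H).
z/H = 2690.0/8411.1 = 0.31982; exp(−0.31982) = 0.72628.
P = 1020 × 0.72628 = 740.81 hPa.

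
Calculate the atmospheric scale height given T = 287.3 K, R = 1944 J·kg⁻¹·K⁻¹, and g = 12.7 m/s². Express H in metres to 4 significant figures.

H ≈ 43980 m

The scale height of an isothermal atmosphere is H = RT/g.
H = 1944 × 287.3 / 12.7 = 558510/12.7 = 43977 m.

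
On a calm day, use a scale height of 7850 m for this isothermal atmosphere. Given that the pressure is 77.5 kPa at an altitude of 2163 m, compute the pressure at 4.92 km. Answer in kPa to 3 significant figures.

P ≈ 54.5 kPa

Between two levels, P₂ = P₁ exp(−Δz/H) with Δz = z₂ − z₁.
Δz = 4920.0 − 2163.0 = 2757.0 m; Δz/H = 2757.0/7850.0 = 0.35121.
P₂ = 77.5 × exp(−0.35121) = 77.5 × 0.70384 = 54.548 kPa.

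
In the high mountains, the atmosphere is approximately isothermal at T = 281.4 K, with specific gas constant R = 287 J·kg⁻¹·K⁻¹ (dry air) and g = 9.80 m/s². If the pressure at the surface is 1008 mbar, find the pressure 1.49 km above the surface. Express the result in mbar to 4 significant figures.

P ≈ 841.3 mbar

Scale height: H = RT/g = 287 × 281.4 / 9.80 = 8241.0 m.
Barometric formula: P = P₀ exp(−z/H).
z/H = 1490.0/8241.0 = 0.18080; exp(−0.18080) = 0.83460.
P = 1008 × 0.83460 = 841.28 mbar.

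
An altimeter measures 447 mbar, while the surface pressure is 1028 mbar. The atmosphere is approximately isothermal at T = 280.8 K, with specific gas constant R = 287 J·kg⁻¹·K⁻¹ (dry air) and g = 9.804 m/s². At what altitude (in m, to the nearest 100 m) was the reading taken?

z ≈ 6800 m

Scale height: H = RT/g = 287 × 280.8 / 9.804 = 8220.1 m.
Invert the barometric formula: z = H ln(P₀/P).
P₀/P = 1028/447 = 2.2998; ln(2.2998) = 0.83282.
z = 8220.1 × 0.83282 = 6845.9 m.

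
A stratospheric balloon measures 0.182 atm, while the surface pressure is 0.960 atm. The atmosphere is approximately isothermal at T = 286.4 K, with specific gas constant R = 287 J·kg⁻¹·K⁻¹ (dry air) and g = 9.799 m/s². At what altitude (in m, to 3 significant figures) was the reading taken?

Scale height: H = RT/g = 287 × 286.4 / 9.799 = 8388.3 m.
Invert the barometric formula: z = H ln(P₀/P).
P₀/P = 0.960/0.182 = 5.2747; ln(5.2747) = 1.6629.
z = 8388.3 × 1.6629 = 13949 m.

z ≈ 13900 m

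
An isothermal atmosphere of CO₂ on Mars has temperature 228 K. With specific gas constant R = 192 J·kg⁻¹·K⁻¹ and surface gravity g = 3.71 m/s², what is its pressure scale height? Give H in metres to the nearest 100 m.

H ≈ 11800 m

The scale height of an isothermal atmosphere is H = RT/g.
H = 192 × 228 / 3.71 = 43776/3.71 = 11799 m.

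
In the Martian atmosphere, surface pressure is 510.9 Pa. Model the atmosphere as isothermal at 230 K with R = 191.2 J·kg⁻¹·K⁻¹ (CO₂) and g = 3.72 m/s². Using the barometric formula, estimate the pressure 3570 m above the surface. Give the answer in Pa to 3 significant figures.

Scale height: H = RT/g = 191.2 × 230 / 3.72 = 11822 m.
Barometric formula: P = P₀ exp(−z/H).
z/H = 3570.0/11822 = 0.30198; exp(−0.30198) = 0.73935.
P = 510.9 × 0.73935 = 377.73 Pa.

P ≈ 378 Pa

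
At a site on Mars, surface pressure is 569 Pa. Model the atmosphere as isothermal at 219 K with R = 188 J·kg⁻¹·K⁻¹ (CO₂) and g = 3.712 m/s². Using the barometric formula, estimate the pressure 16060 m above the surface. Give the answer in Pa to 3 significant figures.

P ≈ 134 Pa

Scale height: H = RT/g = 188 × 219 / 3.712 = 11092 m.
Barometric formula: P = P₀ exp(−z/H).
z/H = 16060/11092 = 1.4479; exp(−1.4479) = 0.23506.
P = 569 × 0.23506 = 133.75 Pa.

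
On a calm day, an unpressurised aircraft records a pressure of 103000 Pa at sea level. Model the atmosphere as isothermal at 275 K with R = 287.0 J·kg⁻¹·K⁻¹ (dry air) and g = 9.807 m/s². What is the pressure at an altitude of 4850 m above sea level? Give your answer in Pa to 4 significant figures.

P ≈ 56380 Pa

Scale height: H = RT/g = 287.0 × 275 / 9.807 = 8047.8 m.
Barometric formula: P = P₀ exp(−z/H).
z/H = 4850.0/8047.8 = 0.60265; exp(−0.60265) = 0.54736.
P = 103000 × 0.54736 = 56378 Pa.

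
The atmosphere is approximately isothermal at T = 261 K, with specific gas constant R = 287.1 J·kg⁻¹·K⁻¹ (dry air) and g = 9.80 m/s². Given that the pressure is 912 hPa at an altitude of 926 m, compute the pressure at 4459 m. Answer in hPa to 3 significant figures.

P ≈ 575 hPa

Scale height: H = RT/g = 287.1 × 261 / 9.80 = 7646.2 m.
Between two levels, P₂ = P₁ exp(−Δz/H) with Δz = z₂ − z₁.
Δz = 4459.0 − 926.00 = 3533.0 m; Δz/H = 3533.0/7646.2 = 0.46206.
P₂ = 912 × exp(−0.46206) = 912 × 0.62998 = 574.54 hPa.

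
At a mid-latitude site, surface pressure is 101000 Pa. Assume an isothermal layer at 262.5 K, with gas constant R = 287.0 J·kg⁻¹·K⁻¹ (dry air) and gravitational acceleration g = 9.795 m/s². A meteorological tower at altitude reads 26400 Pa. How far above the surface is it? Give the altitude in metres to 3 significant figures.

Scale height: H = RT/g = 287.0 × 262.5 / 9.795 = 7691.4 m.
Invert the barometric formula: z = H ln(P₀/P).
P₀/P = 101000/26400 = 3.8258; ln(3.8258) = 1.3418.
z = 7691.4 × 1.3418 = 10320 m.

z ≈ 10300 m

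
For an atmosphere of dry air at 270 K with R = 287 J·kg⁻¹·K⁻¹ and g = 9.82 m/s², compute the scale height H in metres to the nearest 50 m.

H ≈ 7900 m

The scale height of an isothermal atmosphere is H = RT/g.
H = 287 × 270 / 9.82 = 77490/9.82 = 7891.0 m.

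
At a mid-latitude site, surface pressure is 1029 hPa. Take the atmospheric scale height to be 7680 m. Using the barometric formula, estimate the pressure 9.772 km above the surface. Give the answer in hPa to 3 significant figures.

P ≈ 288 hPa

Barometric formula: P = P₀ exp(−z/H).
z/H = 9772.0/7680.0 = 1.2724; exp(−1.2724) = 0.28016.
P = 1029 × 0.28016 = 288.28 hPa.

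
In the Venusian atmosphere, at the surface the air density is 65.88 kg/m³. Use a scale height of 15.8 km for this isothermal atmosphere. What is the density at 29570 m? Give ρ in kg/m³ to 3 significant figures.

In an isothermal atmosphere, density decays like pressure: ρ = ρ₀ exp(−z/H).
z/H = 29570/15800 = 1.8715; exp(−1.8715) = 0.15389.
ρ = 65.88 × 0.15389 = 10.138 kg/m³.

ρ ≈ 10.1 kg/m³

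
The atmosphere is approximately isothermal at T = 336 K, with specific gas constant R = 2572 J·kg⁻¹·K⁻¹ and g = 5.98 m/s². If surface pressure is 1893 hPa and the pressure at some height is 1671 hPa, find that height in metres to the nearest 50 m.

z ≈ 18050 m

Scale height: H = RT/g = 2572 × 336 / 5.98 = 144510 m.
Invert the barometric formula: z = H ln(P₀/P).
P₀/P = 1893/1671 = 1.1329; ln(1.1329) = 0.12478.
z = 144510 × 0.12478 = 18032 m.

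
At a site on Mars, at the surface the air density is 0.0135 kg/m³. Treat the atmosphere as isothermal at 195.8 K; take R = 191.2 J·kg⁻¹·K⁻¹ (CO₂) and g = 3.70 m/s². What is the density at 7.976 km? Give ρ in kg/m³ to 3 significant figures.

Scale height: H = RT/g = 191.2 × 195.8 / 3.70 = 10118 m.
In an isothermal atmosphere, density decays like pressure: ρ = ρ₀ exp(−z/H).
z/H = 7976.0/10118 = 0.78830; exp(−0.78830) = 0.45462.
ρ = 0.0135 × 0.45462 = 0.0061374 kg/m³.

ρ ≈ 0.00614 kg/m³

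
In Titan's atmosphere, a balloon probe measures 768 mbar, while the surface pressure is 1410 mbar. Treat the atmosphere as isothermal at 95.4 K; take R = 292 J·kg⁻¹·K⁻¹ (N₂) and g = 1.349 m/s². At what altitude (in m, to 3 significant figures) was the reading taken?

z ≈ 12500 m

Scale height: H = RT/g = 292 × 95.4 / 1.349 = 20650 m.
Invert the barometric formula: z = H ln(P₀/P).
P₀/P = 1410/768 = 1.8359; ln(1.8359) = 0.60753.
z = 20650 × 0.60753 = 12545 m.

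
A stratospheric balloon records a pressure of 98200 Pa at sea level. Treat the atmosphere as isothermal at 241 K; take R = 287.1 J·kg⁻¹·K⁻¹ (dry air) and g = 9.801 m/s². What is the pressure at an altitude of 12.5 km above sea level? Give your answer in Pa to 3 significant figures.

P ≈ 16700 Pa

Scale height: H = RT/g = 287.1 × 241 / 9.801 = 7059.6 m.
Barometric formula: P = P₀ exp(−z/H).
z/H = 12500/7059.6 = 1.7706; exp(−1.7706) = 0.17023.
P = 98200 × 0.17023 = 16717 Pa.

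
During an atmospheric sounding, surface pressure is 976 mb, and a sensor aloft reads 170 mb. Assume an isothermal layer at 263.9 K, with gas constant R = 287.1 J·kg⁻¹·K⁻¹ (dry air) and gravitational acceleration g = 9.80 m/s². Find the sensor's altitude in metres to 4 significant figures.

Scale height: H = RT/g = 287.1 × 263.9 / 9.80 = 7731.2 m.
Invert the barometric formula: z = H ln(P₀/P).
P₀/P = 976/170 = 5.7412; ln(5.7412) = 1.7477.
z = 7731.2 × 1.7477 = 13512 m.

z ≈ 13510 m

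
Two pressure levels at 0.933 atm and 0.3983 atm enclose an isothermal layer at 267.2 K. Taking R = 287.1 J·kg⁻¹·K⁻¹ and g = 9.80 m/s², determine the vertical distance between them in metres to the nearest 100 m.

Hypsometric equation: Δz = (R T̄/g) ln(P₁/P₂).
R T̄/g = 287.1 × 267.2 / 9.80 = 7827.9 m.
ln(0.933/0.3983) = ln(2.3425) = 0.85122.
Δz = 7827.9 × 0.85122 = 6663.3 m.

Δz ≈ 6700 m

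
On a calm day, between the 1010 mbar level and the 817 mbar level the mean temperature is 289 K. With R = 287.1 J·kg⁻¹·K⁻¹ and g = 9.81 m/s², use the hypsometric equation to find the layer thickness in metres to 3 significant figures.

Δz ≈ 1790 m

Hypsometric equation: Δz = (R T̄/g) ln(P₁/P₂).
R T̄/g = 287.1 × 289 / 9.81 = 8457.9 m.
ln(1010/817) = ln(1.2362) = 0.21204.
Δz = 8457.9 × 0.21204 = 1793.4 m.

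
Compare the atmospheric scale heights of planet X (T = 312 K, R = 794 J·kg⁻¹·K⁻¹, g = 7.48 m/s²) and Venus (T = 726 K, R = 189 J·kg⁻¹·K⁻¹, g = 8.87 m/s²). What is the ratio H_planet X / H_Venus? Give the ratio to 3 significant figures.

H = RT/g for each body.
H_planet X = 794 × 312 / 7.48 = 33119 m.
H_Venus = 189 × 726 / 8.87 = 15469 m.
H_planet X/H_Venus = 33119/15469 = 2.1410.

H_planet X/H_Venus ≈ 2.14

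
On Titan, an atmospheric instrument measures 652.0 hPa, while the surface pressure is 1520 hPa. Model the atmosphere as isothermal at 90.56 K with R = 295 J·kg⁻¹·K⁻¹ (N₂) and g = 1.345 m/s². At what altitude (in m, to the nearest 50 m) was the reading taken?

Scale height: H = RT/g = 295 × 90.56 / 1.345 = 19863 m.
Invert the barometric formula: z = H ln(P₀/P).
P₀/P = 1520/652.0 = 2.3313; ln(2.3313) = 0.84643.
z = 19863 × 0.84643 = 16813 m.

z ≈ 16800 m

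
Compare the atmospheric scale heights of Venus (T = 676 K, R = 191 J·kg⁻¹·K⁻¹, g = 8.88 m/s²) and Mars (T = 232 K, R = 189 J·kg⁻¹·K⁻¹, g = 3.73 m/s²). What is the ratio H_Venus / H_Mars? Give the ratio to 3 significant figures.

H = RT/g for each body.
H_Venus = 191 × 676 / 8.88 = 14540 m.
H_Mars = 189 × 232 / 3.73 = 11755 m.
H_Venus/H_Mars = 14540/11755 = 1.2369.

H_Venus/H_Mars ≈ 1.24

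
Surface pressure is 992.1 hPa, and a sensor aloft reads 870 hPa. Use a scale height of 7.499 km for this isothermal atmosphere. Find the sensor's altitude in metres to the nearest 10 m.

Invert the barometric formula: z = H ln(P₀/P).
P₀/P = 992.1/870 = 1.1403; ln(1.1403) = 0.13129.
z = 7499.0 × 0.13129 = 984.54 m.

z ≈ 980 m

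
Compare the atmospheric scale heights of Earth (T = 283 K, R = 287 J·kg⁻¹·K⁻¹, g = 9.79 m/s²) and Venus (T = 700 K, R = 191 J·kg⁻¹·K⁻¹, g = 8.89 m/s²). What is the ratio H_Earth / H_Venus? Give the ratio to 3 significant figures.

H = RT/g for each body.
H_Earth = 287 × 283 / 9.79 = 8296.3 m.
H_Venus = 191 × 700 / 8.89 = 15039 m.
H_Earth/H_Venus = 8296.3/15039 = 0.55165.

H_Earth/H_Venus ≈ 0.552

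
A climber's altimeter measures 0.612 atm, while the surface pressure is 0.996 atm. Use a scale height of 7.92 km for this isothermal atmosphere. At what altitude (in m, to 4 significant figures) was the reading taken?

Invert the barometric formula: z = H ln(P₀/P).
P₀/P = 0.996/0.612 = 1.6275; ln(1.6275) = 0.48705.
z = 7920.0 × 0.48705 = 3857.4 m.

z ≈ 3857 m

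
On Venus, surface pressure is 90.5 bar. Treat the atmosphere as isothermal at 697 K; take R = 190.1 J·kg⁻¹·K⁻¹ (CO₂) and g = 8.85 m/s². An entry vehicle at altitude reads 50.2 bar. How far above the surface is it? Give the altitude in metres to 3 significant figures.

z ≈ 8820 m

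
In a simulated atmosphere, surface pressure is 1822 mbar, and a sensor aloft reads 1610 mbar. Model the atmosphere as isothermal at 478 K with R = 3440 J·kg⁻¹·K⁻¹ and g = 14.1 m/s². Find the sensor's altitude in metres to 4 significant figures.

z ≈ 14430 m

Scale height: H = RT/g = 3440 × 478 / 14.1 = 116620 m.
Invert the barometric formula: z = H ln(P₀/P).
P₀/P = 1822/1610 = 1.1317; ln(1.1317) = 0.12372.
z = 116620 × 0.12372 = 14428 m.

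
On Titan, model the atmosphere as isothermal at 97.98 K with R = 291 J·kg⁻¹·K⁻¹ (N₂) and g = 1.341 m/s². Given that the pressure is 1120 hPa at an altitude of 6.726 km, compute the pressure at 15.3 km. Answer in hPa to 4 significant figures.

Scale height: H = RT/g = 291 × 97.98 / 1.341 = 21262 m.
Between two levels, P₂ = P₁ exp(−Δz/H) with Δz = z₂ − z₁.
Δz = 15300 − 6726.0 = 8574.0 m; Δz/H = 8574.0/21262 = 0.40325.
P₂ = 1120 × exp(−0.40325) = 1120 × 0.66815 = 748.33 hPa.

P ≈ 748.3 hPa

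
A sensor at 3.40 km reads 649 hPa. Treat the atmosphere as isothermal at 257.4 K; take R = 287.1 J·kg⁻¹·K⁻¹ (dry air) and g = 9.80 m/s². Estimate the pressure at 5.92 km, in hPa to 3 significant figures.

P ≈ 465 hPa

Scale height: H = RT/g = 287.1 × 257.4 / 9.80 = 7540.8 m.
Between two levels, P₂ = P₁ exp(−Δz/H) with Δz = z₂ − z₁.
Δz = 5920.0 − 3400.0 = 2520.0 m; Δz/H = 2520.0/7540.8 = 0.33418.
P₂ = 649 × exp(−0.33418) = 649 × 0.71592 = 464.63 hPa.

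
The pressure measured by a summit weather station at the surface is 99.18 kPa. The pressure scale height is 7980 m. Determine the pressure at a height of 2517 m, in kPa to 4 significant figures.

P ≈ 72.35 kPa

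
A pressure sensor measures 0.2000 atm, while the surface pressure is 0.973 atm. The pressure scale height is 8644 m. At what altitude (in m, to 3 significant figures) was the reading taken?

z ≈ 13700 m

Invert the barometric formula: z = H ln(P₀/P).
P₀/P = 0.973/0.2000 = 4.8650; ln(4.8650) = 1.5821.
z = 8644.0 × 1.5821 = 13676 m.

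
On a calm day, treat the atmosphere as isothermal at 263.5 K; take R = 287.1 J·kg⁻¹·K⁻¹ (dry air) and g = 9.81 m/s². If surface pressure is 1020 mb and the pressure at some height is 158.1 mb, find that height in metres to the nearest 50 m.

Scale height: H = RT/g = 287.1 × 263.5 / 9.81 = 7711.6 m.
Invert the barometric formula: z = H ln(P₀/P).
P₀/P = 1020/158.1 = 6.4516; ln(6.4516) = 1.8643.
z = 7711.6 × 1.8643 = 14377 m.

z ≈ 14400 m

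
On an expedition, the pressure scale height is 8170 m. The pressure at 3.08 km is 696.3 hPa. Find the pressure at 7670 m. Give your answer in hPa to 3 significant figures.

Between two levels, P₂ = P₁ exp(−Δz/H) with Δz = z₂ − z₁.
Δz = 7670.0 − 3080.0 = 4590.0 m; Δz/H = 4590.0/8170.0 = 0.56181.
P₂ = 696.3 × exp(−0.56181) = 696.3 × 0.57018 = 397.02 hPa.

P ≈ 397 hPa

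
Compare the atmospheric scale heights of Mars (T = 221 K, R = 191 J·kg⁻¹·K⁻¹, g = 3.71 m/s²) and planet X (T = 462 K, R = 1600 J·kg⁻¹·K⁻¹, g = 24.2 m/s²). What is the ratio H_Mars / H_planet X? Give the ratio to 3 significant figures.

H = RT/g for each body.
H_Mars = 191 × 221 / 3.71 = 11378 m.
H_planet X = 1600 × 462 / 24.2 = 30545 m.
H_Mars/H_planet X = 11378/30545 = 0.37250.

H_Mars/H_planet X ≈ 0.372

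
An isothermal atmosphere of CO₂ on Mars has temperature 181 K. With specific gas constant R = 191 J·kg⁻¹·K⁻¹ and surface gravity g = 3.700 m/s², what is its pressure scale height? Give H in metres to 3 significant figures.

The scale height of an isothermal atmosphere is H = RT/g.
H = 191 × 181 / 3.700 = 34571/3.700 = 9343.5 m.

H ≈ 9340 m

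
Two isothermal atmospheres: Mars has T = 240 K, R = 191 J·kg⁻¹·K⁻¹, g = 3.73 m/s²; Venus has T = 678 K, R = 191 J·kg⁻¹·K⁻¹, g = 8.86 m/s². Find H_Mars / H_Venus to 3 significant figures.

H = RT/g for each body.
H_Mars = 191 × 240 / 3.73 = 12290 m.
H_Venus = 191 × 678 / 8.86 = 14616 m.
H_Mars/H_Venus = 12290/14616 = 0.84086.

H_Mars/H_Venus ≈ 0.841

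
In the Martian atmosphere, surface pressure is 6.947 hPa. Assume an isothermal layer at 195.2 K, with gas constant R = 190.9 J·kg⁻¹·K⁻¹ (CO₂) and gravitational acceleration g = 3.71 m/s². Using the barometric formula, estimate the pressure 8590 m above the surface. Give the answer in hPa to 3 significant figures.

P ≈ 2.95 hPa

Scale height: H = RT/g = 190.9 × 195.2 / 3.71 = 10044 m.
Barometric formula: P = P₀ exp(−z/H).
z/H = 8590.0/10044 = 0.85524; exp(−0.85524) = 0.42518.
P = 6.947 × 0.42518 = 2.9537 hPa.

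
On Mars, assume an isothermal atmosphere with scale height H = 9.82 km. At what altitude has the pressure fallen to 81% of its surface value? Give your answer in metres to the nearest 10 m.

Set P/P₀ = exp(−z/H) = 0.81, so z = −H ln(0.81).
−ln(0.81) = 0.21072; z = 9820.0 × 0.21072 = 2069.3 m.

z ≈ 2070 m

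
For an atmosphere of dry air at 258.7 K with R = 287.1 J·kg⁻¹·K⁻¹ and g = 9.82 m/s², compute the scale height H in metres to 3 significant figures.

The scale height of an isothermal atmosphere is H = RT/g.
H = 287.1 × 258.7 / 9.82 = 74273/9.82 = 7563.4 m.

H ≈ 7560 m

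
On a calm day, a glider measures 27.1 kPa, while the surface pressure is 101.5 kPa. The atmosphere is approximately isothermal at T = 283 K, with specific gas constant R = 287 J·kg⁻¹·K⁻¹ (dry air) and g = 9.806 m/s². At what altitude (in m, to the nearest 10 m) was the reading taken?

Scale height: H = RT/g = 287 × 283 / 9.806 = 8282.8 m.
Invert the barometric formula: z = H ln(P₀/P).
P₀/P = 101.5/27.1 = 3.7454; ln(3.7454) = 1.3205.
z = 8282.8 × 1.3205 = 10937 m.

z ≈ 10940 m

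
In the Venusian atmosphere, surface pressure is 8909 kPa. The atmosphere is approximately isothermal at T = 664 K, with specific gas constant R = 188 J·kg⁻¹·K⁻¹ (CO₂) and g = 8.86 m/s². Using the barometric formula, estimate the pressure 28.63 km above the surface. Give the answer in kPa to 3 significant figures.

Scale height: H = RT/g = 188 × 664 / 8.86 = 14089 m.
Barometric formula: P = P₀ exp(−z/H).
z/H = 28630/14089 = 2.0321; exp(−2.0321) = 0.13106.
P = 8909 × 0.13106 = 1167.6 kPa.

P ≈ 1170 kPa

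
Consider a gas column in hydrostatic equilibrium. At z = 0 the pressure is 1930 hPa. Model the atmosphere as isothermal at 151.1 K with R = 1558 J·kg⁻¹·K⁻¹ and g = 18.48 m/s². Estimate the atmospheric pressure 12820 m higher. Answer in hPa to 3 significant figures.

Scale height: H = RT/g = 1558 × 151.1 / 18.48 = 12739 m.
Barometric formula: P = P₀ exp(−z/H).
z/H = 12820/12739 = 1.0064; exp(−1.0064) = 0.36553.
P = 1930 × 0.36553 = 705.47 hPa.

P ≈ 705 hPa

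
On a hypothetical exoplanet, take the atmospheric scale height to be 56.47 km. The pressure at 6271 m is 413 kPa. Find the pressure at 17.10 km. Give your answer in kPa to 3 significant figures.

P ≈ 341 kPa

Between two levels, P₂ = P₁ exp(−Δz/H) with Δz = z₂ − z₁.
Δz = 17100 − 6271.0 = 10829 m; Δz/H = 10829/56470 = 0.19177.
P₂ = 413 × exp(−0.19177) = 413 × 0.82550 = 340.93 kPa.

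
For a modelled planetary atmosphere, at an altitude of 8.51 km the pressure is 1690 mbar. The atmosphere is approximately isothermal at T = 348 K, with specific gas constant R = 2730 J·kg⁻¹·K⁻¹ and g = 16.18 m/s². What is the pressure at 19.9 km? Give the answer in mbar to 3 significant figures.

Scale height: H = RT/g = 2730 × 348 / 16.18 = 58717 m.
Between two levels, P₂ = P₁ exp(−Δz/H) with Δz = z₂ − z₁.
Δz = 19900 − 8510.0 = 11390 m; Δz/H = 11390/58717 = 0.19398.
P₂ = 1690 × exp(−0.19398) = 1690 × 0.82367 = 1392.0 mbar.

P ≈ 1390 mbar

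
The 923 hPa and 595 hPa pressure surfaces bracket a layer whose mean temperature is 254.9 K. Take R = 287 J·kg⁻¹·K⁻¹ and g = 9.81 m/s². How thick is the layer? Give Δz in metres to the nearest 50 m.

Hypsometric equation: Δz = (R T̄/g) ln(P₁/P₂).
R T̄/g = 287 × 254.9 / 9.81 = 7457.3 m.
ln(923/595) = ln(1.5513) = 0.43909.
Δz = 7457.3 × 0.43909 = 3274.4 m.

Δz ≈ 3250 m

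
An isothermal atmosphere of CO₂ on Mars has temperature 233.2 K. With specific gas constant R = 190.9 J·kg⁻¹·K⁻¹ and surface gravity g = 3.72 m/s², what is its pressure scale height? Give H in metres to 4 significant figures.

The scale height of an isothermal atmosphere is H = RT/g.
H = 190.9 × 233.2 / 3.72 = 44518/3.72 = 11967 m.

H ≈ 11970 m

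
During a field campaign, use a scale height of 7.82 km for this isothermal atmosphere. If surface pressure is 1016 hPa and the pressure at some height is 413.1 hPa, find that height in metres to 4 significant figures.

Invert the barometric formula: z = H ln(P₀/P).
P₀/P = 1016/413.1 = 2.4595; ln(2.4595) = 0.89996.
z = 7820.0 × 0.89996 = 7037.7 m.

z ≈ 7038 m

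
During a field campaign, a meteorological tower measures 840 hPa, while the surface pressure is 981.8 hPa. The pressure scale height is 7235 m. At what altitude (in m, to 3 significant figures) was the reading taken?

z ≈ 1130 m

Invert the barometric formula: z = H ln(P₀/P).
P₀/P = 981.8/840 = 1.1688; ln(1.1688) = 0.15598.
z = 7235.0 × 0.15598 = 1128.5 m.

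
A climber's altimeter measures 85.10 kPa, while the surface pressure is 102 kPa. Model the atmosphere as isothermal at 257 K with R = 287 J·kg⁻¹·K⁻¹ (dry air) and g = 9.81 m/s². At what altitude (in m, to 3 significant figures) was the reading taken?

Scale height: H = RT/g = 287 × 257 / 9.81 = 7518.8 m.
Invert the barometric formula: z = H ln(P₀/P).
P₀/P = 102/85.10 = 1.1986; ln(1.1986) = 0.18115.
z = 7518.8 × 0.18115 = 1362.0 m.

z ≈ 1360 m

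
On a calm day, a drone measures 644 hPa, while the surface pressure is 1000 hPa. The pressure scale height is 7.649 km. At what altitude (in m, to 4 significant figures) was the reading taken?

z ≈ 3366 m

Invert the barometric formula: z = H ln(P₀/P).
P₀/P = 1000/644 = 1.5528; ln(1.5528) = 0.44006.
z = 7649.0 × 0.44006 = 3366.0 m.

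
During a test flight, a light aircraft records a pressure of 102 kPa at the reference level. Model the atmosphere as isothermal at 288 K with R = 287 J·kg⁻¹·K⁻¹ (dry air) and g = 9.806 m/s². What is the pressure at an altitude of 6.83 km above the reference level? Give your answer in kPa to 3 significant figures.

P ≈ 45.4 kPa

Scale height: H = RT/g = 287 × 288 / 9.806 = 8429.1 m.
Barometric formula: P = P₀ exp(−z/H).
z/H = 6830.0/8429.1 = 0.81029; exp(−0.81029) = 0.44473.
P = 102 × 0.44473 = 45.362 kPa.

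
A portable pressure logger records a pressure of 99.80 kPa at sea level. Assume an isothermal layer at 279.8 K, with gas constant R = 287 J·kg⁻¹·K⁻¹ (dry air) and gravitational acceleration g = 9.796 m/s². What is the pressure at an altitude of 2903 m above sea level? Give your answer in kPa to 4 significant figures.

Scale height: H = RT/g = 287 × 279.8 / 9.796 = 8197.5 m.
Barometric formula: P = P₀ exp(−z/H).
z/H = 2903.0/8197.5 = 0.35413; exp(−0.35413) = 0.70178.
P = 99.80 × 0.70178 = 70.038 kPa.

P ≈ 70.04 kPa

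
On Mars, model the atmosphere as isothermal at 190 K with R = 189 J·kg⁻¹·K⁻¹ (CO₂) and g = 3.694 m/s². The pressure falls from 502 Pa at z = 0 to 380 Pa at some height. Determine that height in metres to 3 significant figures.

z ≈ 2710 m

Scale height: H = RT/g = 189 × 190 / 3.694 = 9721.2 m.
Invert the barometric formula: z = H ln(P₀/P).
P₀/P = 502/380 = 1.3211; ln(1.3211) = 0.27846.
z = 9721.2 × 0.27846 = 2707.0 m.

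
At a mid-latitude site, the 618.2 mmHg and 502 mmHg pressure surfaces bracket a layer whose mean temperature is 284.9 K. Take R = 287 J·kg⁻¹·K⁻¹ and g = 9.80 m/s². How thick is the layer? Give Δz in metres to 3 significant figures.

Hypsometric equation: Δz = (R T̄/g) ln(P₁/P₂).
R T̄/g = 287 × 284.9 / 9.80 = 8343.5 m.
ln(618.2/502) = ln(1.2315) = 0.20823.
Δz = 8343.5 × 0.20823 = 1737.4 m.

Δz ≈ 1740 m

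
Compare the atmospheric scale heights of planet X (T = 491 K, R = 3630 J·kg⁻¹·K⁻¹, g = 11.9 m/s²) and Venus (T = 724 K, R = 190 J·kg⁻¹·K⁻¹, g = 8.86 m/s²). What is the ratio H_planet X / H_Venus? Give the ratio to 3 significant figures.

H = RT/g for each body.
H_planet X = 3630 × 491 / 11.9 = 149780 m.
H_Venus = 190 × 724 / 8.86 = 15526 m.
H_planet X/H_Venus = 149780/15526 = 9.6470.

H_planet X/H_Venus ≈ 9.65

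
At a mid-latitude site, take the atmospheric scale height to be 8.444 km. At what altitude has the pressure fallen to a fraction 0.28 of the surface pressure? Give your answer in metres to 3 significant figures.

Set P/P₀ = exp(−z/H) = 0.28, so z = −H ln(0.28).
−ln(0.28) = 1.2730; z = 8444.0 × 1.2730 = 10749 m.

z ≈ 10700 m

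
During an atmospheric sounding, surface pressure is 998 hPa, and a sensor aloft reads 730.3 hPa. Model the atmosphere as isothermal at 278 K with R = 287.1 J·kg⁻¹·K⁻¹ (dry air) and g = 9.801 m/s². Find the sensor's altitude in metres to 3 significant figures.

z ≈ 2540 m

Scale height: H = RT/g = 287.1 × 278 / 9.801 = 8143.4 m.
Invert the barometric formula: z = H ln(P₀/P).
P₀/P = 998/730.3 = 1.3666; ln(1.3666) = 0.31233.
z = 8143.4 × 0.31233 = 2543.4 m.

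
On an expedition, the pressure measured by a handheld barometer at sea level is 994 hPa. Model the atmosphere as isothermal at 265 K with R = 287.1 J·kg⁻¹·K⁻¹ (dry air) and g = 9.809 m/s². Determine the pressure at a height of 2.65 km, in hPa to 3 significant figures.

P ≈ 706 hPa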